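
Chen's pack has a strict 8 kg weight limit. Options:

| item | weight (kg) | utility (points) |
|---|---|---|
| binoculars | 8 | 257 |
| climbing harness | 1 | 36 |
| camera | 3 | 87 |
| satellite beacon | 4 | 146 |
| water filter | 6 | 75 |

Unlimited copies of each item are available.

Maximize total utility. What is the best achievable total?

Taking 2×satellite beacon: 8 kg used, 292 in utility.

292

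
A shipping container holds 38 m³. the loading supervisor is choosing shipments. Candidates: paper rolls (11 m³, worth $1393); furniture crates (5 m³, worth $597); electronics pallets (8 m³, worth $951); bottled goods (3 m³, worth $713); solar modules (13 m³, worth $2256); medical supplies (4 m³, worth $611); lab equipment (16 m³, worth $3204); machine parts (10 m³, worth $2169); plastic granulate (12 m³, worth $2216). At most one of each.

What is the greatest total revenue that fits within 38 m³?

7589

Greedy by ratio would take furniture crates + bottled goods + medical supplies + lab equipment + machine parts: 38 m³ used, total 7294.
Dropping furniture crates and bottled goods and medical supplies frees 12 m³; slotting in plastic granulate (12 m³) lifts the total to 7589 at 38 m³.
An exhaustive check of the 512 subsets confirms 7589.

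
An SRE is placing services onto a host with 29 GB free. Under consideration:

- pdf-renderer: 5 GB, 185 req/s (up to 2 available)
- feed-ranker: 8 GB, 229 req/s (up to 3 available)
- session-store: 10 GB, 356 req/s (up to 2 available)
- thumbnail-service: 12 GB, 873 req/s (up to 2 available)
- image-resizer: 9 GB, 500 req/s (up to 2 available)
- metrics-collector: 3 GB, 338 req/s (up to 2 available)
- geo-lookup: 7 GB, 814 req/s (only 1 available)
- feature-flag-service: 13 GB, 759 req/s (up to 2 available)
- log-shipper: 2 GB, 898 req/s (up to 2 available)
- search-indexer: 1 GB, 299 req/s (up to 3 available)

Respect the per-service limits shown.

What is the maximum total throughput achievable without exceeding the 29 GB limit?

4718

By throughput per GB: log-shipper 449.00, search-indexer 299.00, geo-lookup 116.29, metrics-collector 112.67 lead.
Greedy by ratio would take image-resizer + 2×metrics-collector + geo-lookup + 2×log-shipper + 3×search-indexer: 29 GB used, total 4683.
Dropping image-resizer and metrics-collector frees 12 GB; slotting in thumbnail-service (12 GB) lifts the total to 4718 at 29 GB.
Nothing else within 29 GB beats 4718.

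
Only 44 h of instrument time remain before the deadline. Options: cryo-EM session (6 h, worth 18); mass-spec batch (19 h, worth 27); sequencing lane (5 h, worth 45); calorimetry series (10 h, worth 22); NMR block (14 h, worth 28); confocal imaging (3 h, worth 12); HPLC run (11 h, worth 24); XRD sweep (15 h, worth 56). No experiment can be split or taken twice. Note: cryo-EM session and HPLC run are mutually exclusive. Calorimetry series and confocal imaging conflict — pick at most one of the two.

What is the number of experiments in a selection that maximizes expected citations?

Best achievable expected citations is 159.
cryo-EM session + sequencing lane + NMR block + confocal imaging + XRD sweep hits 159 at 43 h.
Any selection reaching 159 contains exactly 5 experiments.

5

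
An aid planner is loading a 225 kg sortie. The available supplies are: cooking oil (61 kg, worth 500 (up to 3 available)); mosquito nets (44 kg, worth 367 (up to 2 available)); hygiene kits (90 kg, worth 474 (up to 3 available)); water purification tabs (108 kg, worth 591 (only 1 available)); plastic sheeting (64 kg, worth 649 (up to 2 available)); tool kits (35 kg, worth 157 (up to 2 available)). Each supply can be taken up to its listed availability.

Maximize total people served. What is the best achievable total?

Ranking by ratio (people served/kg): plastic sheeting 10.14, mosquito nets 8.34, cooking oil 8.20, water purification tabs 5.47.
Taking 2×mosquito nets + 2×plastic sheeting: 216 kg used, 2032 in people served.
The spare 9 kg is too small for any remaining supply, and no exchange beats 2032.

2032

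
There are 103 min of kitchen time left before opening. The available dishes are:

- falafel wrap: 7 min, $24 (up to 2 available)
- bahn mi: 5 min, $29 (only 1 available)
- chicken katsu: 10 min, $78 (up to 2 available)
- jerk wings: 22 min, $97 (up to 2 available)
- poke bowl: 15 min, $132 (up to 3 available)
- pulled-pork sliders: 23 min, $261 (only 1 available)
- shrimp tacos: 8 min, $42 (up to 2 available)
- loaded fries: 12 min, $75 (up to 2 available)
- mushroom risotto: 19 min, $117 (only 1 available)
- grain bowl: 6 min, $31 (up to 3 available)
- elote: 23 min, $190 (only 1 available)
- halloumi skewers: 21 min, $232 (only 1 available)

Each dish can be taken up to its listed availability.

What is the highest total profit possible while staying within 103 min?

Ranking by ratio (profit/min): pulled-pork sliders 11.35, halloumi skewers 11.05, poke bowl 8.80.
Filling by ratio: chicken katsu + 3×poke bowl + pulled-pork sliders + halloumi skewers for 967, with 4 min left unused.
The 25 min tied up in chicken katsu and poke bowl is better spent on grain bowl + elote — total rises to 978 (103 min).

978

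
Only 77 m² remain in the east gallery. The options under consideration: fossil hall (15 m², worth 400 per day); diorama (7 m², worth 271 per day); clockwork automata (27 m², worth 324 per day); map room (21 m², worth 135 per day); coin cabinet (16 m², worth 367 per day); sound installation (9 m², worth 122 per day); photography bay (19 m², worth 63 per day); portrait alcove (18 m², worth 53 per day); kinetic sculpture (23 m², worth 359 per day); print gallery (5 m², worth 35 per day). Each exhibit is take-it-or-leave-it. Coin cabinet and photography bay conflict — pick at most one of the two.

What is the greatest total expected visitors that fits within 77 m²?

Ranking by ratio (expected visitors/m²): diorama 38.71, fossil hall 26.67, coin cabinet 22.94.
Best packing: fossil hall + diorama + coin cabinet + sound installation + kinetic sculpture + print gallery — 75 m², 1554 total.
The closest alternative, fossil hall + diorama + coin cabinet + sound installation + kinetic sculpture, reaches only 1519.

1554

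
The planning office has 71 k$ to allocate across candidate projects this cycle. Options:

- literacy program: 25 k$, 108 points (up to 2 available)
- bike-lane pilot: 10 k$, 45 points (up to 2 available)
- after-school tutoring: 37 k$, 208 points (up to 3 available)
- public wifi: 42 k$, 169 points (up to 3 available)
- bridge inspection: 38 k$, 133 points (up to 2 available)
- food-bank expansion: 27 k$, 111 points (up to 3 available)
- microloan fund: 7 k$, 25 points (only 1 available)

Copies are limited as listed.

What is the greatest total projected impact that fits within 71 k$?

344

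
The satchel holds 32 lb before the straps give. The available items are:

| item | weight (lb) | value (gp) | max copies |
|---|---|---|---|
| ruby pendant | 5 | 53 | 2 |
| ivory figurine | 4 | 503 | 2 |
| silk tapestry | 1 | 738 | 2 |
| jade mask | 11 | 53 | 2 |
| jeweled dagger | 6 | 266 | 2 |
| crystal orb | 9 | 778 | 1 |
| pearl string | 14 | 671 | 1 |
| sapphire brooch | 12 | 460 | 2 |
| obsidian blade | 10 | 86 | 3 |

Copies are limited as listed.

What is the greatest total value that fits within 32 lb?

The ratio ordering already packs tightly: 2×ivory figurine + 2×silk tapestry + 2×jeweled dagger + crystal orb, 31 lb, 3792.

3792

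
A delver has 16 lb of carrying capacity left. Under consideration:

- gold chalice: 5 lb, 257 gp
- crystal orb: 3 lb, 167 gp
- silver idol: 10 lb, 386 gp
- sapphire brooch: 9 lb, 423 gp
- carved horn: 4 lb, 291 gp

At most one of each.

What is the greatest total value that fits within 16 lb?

881

Ranking by ratio (value/lb): carved horn 72.75, crystal orb 55.67, gold chalice 51.40, sapphire brooch 47.00.
Filling by ratio: gold chalice + crystal orb + carved horn for 715, with 4 lb left unused.
Dropping gold chalice frees 5 lb; slotting in sapphire brooch (9 lb) lifts the total to 881 at 16 lb.
Runner-up gold chalice + crystal orb + carved horn tops out at 715.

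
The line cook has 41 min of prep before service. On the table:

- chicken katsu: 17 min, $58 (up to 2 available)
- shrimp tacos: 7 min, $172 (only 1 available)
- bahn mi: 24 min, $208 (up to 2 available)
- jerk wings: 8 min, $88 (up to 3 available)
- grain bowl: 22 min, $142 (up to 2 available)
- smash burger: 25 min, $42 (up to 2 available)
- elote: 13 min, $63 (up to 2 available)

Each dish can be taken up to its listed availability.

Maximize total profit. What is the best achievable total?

Filling by ratio: shrimp tacos + 3×jerk wings for 436, with 10 min left unused.
Replace 2×jerk wings with bahn mi: the trade gains 32 net, giving 468 at 39 min.
Every other selection either busts 41 min or exceeds an availability limit or fails to beat 468.

468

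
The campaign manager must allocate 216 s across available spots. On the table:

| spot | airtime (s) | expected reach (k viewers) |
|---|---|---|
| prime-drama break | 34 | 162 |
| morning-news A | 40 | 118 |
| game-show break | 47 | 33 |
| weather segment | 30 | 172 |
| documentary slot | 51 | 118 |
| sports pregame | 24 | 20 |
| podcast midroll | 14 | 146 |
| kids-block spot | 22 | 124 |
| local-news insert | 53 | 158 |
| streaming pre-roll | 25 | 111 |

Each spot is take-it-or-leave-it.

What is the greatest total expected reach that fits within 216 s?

951

A density-first pass picks prime-drama break + weather segment + sports pregame + podcast midroll + kids-block spot + local-news insert + streaming pre-roll — 893 at 202 s.
Dropping sports pregame and local-news insert frees 77 s; slotting in morning-news A + documentary slot (91 s) lifts the total to 951 at 216 s.
Nothing else within 216 s beats 951.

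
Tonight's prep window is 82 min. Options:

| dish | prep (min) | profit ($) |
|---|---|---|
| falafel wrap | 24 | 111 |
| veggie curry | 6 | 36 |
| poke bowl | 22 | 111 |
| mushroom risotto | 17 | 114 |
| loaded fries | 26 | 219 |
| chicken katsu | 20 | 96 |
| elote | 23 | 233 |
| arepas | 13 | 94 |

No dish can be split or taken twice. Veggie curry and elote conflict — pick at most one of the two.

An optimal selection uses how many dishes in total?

The maximum profit within 82 min is 660.
mushroom risotto + loaded fries + elote + arepas hits 660 at 79 min.
Every optimal selection uses 4 dishes.

4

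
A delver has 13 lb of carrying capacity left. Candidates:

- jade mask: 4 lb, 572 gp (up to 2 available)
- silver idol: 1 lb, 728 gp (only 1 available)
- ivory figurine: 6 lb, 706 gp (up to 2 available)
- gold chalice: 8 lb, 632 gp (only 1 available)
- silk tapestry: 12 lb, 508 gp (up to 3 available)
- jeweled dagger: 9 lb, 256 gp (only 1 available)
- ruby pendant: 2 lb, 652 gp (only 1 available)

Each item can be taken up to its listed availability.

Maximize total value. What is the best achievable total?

2658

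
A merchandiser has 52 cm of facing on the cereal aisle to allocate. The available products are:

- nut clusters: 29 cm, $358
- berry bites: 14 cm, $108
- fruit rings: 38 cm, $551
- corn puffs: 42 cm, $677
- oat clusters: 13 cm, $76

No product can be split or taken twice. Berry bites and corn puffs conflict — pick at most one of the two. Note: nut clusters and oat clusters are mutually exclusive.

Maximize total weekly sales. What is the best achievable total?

677

Corn puffs uses 42 of the 52 cm and totals 677.
Runner-up berry bites + fruit rings tops out at 659.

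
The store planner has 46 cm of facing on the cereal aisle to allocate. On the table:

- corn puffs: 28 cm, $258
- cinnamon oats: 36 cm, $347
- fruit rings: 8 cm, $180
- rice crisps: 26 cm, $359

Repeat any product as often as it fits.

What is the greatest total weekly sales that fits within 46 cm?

Ranking by ratio (weekly sales/cm): fruit rings 22.50, rice crisps 13.81, cinnamon oats 9.64, corn puffs 9.21.
Best packing: 5×fruit rings — 40 cm, 900 total.
Every other selection either busts 46 cm or fails to beat 900.

900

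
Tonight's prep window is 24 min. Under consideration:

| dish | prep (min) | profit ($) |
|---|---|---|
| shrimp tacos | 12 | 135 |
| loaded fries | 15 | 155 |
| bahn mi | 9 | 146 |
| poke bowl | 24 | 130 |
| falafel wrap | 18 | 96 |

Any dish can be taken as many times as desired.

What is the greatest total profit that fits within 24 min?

Filling by ratio: 2×bahn mi for 292, with 6 min left unused.
Replace bahn mi with loaded fries: the trade gains 9 net, giving 301 at 24 min.
No other feasible combination exceeds 301.

301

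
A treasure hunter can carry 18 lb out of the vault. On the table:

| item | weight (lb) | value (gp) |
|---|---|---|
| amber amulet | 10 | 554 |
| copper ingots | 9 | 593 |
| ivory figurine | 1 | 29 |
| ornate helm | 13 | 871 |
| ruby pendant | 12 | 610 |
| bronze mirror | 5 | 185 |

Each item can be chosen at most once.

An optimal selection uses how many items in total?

Best achievable value is 1056.
For example ornate helm + bronze mirror achieves it, using 18 lb.
Any selection reaching 1056 contains exactly 2 items.

2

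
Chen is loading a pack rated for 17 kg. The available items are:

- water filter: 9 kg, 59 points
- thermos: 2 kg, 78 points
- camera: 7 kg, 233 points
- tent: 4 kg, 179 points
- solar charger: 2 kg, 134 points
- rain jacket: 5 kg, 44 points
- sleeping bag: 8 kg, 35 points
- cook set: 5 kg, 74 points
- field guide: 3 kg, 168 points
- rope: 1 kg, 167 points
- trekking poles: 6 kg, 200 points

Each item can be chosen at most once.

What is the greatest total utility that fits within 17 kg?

Greedy by ratio would take thermos + tent + solar charger + cook set + field guide + rope: 17 kg used, total 800.
Dropping thermos and cook set frees 7 kg; slotting in camera (7 kg) lifts the total to 881 at 17 kg.

881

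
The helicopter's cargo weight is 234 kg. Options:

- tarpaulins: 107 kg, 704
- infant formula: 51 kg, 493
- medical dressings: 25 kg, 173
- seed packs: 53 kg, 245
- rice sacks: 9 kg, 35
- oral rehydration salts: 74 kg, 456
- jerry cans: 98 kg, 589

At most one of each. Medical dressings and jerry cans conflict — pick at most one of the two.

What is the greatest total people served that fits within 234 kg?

1653

By people served per kg: infant formula 9.67, medical dressings 6.92, tarpaulins 6.58, oral rehydration salts 6.16 lead.
Greedy by ratio would take tarpaulins + infant formula + medical dressings + rice sacks: 192 kg used, total 1405.
The 34 kg tied up in medical dressings and rice sacks is better spent on oral rehydration salts — total rises to 1653 (232 kg).
Every other selection either busts 234 kg or breaks a pairing rule or fails to beat 1653.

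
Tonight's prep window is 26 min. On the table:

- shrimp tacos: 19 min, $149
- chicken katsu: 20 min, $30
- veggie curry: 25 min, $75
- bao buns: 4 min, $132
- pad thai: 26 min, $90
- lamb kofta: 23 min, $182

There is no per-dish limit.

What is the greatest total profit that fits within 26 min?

792

6×bao buns uses 24 of the 26 min and totals 792.
That's the maximum — no swap from here does better than 792.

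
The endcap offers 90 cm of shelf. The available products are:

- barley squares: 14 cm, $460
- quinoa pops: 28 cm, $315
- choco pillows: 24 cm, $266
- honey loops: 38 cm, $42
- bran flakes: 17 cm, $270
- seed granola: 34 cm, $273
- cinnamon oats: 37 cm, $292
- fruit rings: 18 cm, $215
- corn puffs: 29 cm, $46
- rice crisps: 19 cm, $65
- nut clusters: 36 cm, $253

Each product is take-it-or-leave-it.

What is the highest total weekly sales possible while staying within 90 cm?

1311

Taking the top-ratio products first gives barley squares + quinoa pops + bran flakes + fruit rings for 1260 (77 cm).
Dropping fruit rings frees 18 cm; slotting in choco pillows (24 cm) lifts the total to 1311 at 83 cm.
Nothing else within 90 cm beats 1311.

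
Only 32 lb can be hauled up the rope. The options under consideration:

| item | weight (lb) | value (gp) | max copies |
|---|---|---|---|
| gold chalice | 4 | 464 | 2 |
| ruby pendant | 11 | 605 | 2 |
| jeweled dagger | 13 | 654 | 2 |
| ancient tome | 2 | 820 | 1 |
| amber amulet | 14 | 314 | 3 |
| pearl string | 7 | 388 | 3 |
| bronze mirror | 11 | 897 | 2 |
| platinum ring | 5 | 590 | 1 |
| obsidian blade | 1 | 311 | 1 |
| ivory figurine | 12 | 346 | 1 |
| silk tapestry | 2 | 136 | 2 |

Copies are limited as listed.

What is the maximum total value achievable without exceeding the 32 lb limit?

Density check — ancient tome 410.00, obsidian blade 311.00, platinum ring 118.00, gold chalice 116.00 are the best per lb.
Best packing: 2×gold chalice + ancient tome + bronze mirror + platinum ring + obsidian blade + 2×silk tapestry — 31 lb, 3818 total.
Nothing else within 32 lb beats 3818.

3818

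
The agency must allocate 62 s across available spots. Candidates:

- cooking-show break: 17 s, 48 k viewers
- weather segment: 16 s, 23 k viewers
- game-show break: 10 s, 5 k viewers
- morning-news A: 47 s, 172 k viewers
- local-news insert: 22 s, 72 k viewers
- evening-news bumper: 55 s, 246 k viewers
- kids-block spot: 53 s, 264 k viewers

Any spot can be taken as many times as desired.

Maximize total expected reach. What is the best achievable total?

264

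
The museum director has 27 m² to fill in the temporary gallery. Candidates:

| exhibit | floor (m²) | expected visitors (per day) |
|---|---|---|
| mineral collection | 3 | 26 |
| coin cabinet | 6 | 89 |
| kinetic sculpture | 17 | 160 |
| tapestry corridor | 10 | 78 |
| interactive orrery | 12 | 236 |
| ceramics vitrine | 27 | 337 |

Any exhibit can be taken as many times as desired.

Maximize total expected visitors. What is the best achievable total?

498

The ratio ordering already packs tightly: mineral collection + 2×interactive orrery, 27 m², 498.
No other feasible combination exceeds 498.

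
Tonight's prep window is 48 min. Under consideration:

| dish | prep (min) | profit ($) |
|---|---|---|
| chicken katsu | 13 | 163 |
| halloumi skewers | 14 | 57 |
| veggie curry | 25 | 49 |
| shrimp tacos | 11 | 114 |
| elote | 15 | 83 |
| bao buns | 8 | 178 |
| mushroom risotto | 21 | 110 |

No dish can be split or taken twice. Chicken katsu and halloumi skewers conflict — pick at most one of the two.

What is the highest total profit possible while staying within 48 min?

Density check — bao buns 22.25, chicken katsu 12.54, shrimp tacos 10.36, elote 5.53 are the best per min.
Best packing: chicken katsu + shrimp tacos + elote + bao buns — 47 min, 538 total.
The closest alternative, chicken katsu + shrimp tacos + bao buns, reaches only 455.

538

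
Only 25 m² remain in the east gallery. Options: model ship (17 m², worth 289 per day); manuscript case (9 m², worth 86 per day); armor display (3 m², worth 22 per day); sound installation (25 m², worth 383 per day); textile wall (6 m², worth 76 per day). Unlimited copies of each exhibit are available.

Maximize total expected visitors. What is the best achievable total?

383

Ranking by ratio (expected visitors/m²): model ship 17.00, sound installation 15.32, textile wall 12.67.
Taking the top-ratio exhibits first gives model ship + textile wall for 365 (23 m²).
Dropping model ship and textile wall frees 23 m²; slotting in sound installation (25 m²) lifts the total to 383 at 25 m².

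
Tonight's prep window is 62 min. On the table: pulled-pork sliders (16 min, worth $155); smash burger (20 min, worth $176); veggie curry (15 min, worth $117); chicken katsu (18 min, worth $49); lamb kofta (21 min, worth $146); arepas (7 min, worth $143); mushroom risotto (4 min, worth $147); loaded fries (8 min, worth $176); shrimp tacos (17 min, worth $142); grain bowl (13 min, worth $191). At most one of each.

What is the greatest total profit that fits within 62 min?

By profit per min: mushroom risotto 36.75, loaded fries 22.00, arepas 20.43 lead.
A density-first pass picks pulled-pork sliders + arepas + mushroom risotto + loaded fries + grain bowl — 812 at 48 min.
The 7 min tied up in arepas is better spent on smash burger — total rises to 845 (61 min).
Nothing else within 62 min beats 845.

845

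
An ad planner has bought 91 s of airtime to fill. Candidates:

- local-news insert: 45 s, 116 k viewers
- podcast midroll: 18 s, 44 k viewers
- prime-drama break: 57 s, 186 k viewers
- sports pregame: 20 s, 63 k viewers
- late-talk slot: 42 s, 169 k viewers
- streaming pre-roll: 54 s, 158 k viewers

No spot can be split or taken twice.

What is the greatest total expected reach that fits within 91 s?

Greedy by ratio would take podcast midroll + sports pregame + late-talk slot: 80 s used, total 276.
Dropping podcast midroll and sports pregame frees 38 s; slotting in local-news insert (45 s) lifts the total to 285 at 87 s.
Nothing else within 91 s beats 285.

285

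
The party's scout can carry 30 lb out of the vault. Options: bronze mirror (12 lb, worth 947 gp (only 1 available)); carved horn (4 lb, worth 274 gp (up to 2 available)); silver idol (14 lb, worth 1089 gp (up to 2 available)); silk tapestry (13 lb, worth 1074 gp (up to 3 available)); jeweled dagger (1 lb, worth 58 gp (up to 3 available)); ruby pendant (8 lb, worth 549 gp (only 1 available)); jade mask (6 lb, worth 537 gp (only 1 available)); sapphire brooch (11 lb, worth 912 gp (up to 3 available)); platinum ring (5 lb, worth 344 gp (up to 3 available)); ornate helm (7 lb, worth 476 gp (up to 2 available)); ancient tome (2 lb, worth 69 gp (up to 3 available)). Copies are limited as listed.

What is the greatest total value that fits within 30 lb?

Ranking by ratio (value/lb): jade mask 89.50, sapphire brooch 82.91, silk tapestry 82.62, bronze mirror 78.92.
Taking the top-ratio items first gives 2×jeweled dagger + jade mask + 2×sapphire brooch for 2477 (30 lb).
Replace 2×jeweled dagger and sapphire brooch with silk tapestry: the trade gains 46 net, giving 2523 at 30 lb.
Nothing else within 30 lb beats 2523.

2523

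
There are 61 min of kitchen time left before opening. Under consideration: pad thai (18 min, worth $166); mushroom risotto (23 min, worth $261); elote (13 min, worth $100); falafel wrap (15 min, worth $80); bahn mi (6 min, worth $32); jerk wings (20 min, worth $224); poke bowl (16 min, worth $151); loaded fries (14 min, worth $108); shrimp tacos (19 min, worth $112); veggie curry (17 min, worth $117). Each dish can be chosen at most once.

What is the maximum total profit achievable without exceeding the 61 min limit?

A density-first pass picks mushroom risotto + jerk wings + poke bowl — 636 at 59 min.
The 16 min tied up in poke bowl is better spent on pad thai — total rises to 651 (61 min).
The closest alternative, mushroom risotto + jerk wings + poke bowl, reaches only 636.

651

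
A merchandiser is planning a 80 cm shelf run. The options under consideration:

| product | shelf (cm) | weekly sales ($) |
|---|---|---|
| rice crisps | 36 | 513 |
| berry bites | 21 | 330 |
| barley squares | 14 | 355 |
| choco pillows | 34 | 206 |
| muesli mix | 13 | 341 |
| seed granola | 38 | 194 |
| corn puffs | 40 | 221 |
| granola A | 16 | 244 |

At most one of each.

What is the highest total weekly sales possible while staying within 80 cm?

Filling by ratio: berry bites + barley squares + muesli mix + granola A for 1270, with 16 cm left unused.
Replace berry bites with rice crisps: the trade gains 183 net, giving 1453 at 79 cm.
Next best is berry bites + barley squares + muesli mix + granola A at 1270 (64 cm) — short by 183.

1453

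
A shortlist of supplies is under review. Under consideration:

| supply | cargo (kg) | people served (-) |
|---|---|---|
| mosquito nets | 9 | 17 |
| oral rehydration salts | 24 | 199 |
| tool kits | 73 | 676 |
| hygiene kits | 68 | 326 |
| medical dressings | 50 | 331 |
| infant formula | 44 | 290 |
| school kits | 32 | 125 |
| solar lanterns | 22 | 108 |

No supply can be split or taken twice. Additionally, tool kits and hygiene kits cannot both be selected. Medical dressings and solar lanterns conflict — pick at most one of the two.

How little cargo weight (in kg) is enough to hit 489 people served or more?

68

Need the lightest bundle worth ≥ 489.
Taking oral rehydration salts + infant formula gives 489 (≥ 489) for 68 kg.
Below 68 kg the best achievable stays under 489.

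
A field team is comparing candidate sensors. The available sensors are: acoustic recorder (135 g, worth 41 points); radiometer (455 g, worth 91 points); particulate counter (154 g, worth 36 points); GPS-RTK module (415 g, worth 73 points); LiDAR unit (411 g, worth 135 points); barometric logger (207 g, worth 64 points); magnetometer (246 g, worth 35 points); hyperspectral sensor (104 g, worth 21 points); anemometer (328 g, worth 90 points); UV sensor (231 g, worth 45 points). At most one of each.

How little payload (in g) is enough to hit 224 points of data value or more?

Minimise g subject to total data value ≥ 224.
LiDAR unit + anemometer: 225 data value at 739 g.
No combination under 739 g hits 224.

739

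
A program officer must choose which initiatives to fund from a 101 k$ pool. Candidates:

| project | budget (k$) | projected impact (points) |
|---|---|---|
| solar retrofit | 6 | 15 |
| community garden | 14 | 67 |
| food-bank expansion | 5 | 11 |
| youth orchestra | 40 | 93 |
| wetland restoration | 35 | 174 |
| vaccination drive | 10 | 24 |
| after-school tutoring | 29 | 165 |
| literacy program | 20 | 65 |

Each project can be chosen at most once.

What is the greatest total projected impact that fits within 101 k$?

The ratio ordering already packs tightly: community garden + wetland restoration + after-school tutoring + literacy program, 98 k$, 471.

471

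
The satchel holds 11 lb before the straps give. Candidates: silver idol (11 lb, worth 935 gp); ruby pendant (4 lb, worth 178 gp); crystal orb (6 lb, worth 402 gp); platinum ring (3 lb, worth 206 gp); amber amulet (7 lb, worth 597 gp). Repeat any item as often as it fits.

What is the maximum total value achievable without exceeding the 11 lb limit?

935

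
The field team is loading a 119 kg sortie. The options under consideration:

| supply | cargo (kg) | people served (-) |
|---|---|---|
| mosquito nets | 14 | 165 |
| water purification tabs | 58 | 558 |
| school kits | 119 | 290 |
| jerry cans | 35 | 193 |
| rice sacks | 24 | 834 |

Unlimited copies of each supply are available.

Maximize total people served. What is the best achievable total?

Ranking by ratio (people served/kg): rice sacks 34.75, mosquito nets 11.79, water purification tabs 9.62.
The ratio ordering already packs tightly: mosquito nets + 4×rice sacks, 110 kg, 3501.

3501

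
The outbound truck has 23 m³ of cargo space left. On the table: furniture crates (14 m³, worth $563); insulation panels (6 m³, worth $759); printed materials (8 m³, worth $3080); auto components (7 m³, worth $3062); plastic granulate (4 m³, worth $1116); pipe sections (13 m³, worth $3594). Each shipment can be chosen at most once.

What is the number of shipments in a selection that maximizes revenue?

3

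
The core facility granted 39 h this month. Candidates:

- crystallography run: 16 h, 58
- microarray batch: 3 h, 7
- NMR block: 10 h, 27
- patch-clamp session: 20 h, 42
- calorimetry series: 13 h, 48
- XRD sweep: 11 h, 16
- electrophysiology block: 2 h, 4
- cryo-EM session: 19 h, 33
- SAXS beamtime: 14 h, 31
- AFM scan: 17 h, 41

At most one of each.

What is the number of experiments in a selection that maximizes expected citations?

3

Optimal total is 133.
One optimal bundle: crystallography run + NMR block + calorimetry series (39 h).
Any selection reaching 133 contains exactly 3 experiments.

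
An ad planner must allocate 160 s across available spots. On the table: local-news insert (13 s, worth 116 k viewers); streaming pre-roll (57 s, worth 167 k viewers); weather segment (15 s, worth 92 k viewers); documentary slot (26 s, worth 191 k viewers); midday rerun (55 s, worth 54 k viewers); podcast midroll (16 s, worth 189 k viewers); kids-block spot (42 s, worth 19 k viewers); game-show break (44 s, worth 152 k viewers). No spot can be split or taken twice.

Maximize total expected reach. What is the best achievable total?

815

By expected reach per s: podcast midroll 11.81, local-news insert 8.92, documentary slot 7.35 lead.
Taking the top-ratio spots first gives local-news insert + weather segment + documentary slot + podcast midroll + kids-block spot + game-show break for 759 (156 s).
Dropping weather segment and kids-block spot frees 57 s; slotting in streaming pre-roll (57 s) lifts the total to 815 at 156 s.
The spare 4 s is too small for any remaining spot, and no exchange beats 815.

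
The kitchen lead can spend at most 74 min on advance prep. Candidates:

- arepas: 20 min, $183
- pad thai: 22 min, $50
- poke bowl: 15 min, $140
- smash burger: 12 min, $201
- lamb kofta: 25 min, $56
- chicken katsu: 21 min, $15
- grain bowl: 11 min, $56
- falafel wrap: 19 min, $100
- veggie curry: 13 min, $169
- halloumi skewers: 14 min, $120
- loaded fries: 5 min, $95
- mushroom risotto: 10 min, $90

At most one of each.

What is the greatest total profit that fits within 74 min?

858

A density-first pass picks arepas + poke bowl + smash burger + veggie curry + loaded fries — 788 at 65 min.
Dropping poke bowl frees 15 min; slotting in halloumi skewers + mushroom risotto (24 min) lifts the total to 858 at 74 min.
Runner-up poke bowl + smash burger + veggie curry + halloumi skewers + loaded fries + mushroom risotto tops out at 815.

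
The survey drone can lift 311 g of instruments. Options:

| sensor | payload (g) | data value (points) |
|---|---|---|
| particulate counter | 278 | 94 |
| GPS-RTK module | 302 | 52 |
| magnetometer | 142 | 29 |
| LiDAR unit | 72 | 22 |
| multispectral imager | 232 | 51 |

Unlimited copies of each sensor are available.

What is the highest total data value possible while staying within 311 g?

94

The ratio ordering already packs tightly: particulate counter, 278 g, 94.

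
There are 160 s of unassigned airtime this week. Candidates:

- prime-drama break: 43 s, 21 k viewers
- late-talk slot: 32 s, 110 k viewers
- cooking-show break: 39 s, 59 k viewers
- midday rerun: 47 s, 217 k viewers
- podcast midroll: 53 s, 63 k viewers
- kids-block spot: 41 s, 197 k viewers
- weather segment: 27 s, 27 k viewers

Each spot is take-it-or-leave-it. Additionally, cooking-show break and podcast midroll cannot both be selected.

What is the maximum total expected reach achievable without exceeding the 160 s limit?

583

Density check — kids-block spot 4.80, midday rerun 4.62, late-talk slot 3.44, cooking-show break 1.51 are the best per s.
Best packing: late-talk slot + cooking-show break + midday rerun + kids-block spot — 159 s, 583 total.
Runner-up late-talk slot + midday rerun + kids-block spot + weather segment tops out at 551.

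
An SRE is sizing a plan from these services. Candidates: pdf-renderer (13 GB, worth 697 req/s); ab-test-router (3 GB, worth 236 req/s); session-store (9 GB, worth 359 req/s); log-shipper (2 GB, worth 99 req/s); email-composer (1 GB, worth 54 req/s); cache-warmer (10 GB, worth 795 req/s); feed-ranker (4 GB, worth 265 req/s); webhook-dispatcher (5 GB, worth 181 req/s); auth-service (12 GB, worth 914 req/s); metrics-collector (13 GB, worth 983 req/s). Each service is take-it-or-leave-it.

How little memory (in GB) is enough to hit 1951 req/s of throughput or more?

Need the lightest bundle worth ≥ 1951.
ab-test-router + email-composer + cache-warmer + auth-service reaches 1999 using 26 GB.
Below 26 GB the best achievable stays under 1951.

26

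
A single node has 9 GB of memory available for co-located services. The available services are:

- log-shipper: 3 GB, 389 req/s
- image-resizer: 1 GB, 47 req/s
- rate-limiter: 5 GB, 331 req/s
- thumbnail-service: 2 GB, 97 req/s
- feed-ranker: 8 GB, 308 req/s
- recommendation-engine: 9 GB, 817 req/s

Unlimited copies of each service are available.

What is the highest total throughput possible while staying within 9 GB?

1167

3×log-shipper uses 9 of the 9 GB and totals 1167.
Nothing else within 9 GB beats 1167.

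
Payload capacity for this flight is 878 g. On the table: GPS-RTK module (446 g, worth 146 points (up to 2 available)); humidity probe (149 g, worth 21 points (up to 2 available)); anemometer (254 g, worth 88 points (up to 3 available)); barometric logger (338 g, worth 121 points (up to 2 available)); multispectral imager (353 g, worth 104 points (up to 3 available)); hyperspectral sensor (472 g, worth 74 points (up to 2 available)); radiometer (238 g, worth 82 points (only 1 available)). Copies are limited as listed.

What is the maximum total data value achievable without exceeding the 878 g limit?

Greedy by ratio would take humidity probe + 2×barometric logger: 825 g used, total 263.
Dropping humidity probe and barometric logger frees 487 g; slotting in 2×anemometer (508 g) lifts the total to 297 at 846 g.
Every other selection either busts 878 g or exceeds an availability limit or fails to beat 297.

297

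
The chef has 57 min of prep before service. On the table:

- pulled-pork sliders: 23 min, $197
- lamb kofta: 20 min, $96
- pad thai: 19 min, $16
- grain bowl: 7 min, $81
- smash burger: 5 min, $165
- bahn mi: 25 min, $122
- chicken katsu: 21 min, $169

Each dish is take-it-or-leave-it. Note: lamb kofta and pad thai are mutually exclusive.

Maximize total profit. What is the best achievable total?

Best packing: pulled-pork sliders + grain bowl + smash burger + chicken katsu — 56 min, 612 total.
Every other selection either busts 57 min or breaks a pairing rule or fails to beat 612.

612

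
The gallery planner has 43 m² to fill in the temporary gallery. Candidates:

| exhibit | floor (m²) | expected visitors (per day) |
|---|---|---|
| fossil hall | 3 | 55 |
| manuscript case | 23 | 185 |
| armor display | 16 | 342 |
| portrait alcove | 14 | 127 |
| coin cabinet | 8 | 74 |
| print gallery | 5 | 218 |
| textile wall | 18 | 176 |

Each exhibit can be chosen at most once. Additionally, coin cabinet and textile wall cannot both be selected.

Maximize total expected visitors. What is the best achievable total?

791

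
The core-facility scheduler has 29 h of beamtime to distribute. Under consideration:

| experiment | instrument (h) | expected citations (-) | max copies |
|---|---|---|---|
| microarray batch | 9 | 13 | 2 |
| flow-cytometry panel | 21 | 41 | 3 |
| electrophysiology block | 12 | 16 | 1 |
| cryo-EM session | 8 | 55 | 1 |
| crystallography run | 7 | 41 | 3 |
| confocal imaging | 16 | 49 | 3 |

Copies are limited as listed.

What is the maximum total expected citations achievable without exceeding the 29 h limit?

178

Density check — cryo-EM session 6.88, crystallography run 5.86, confocal imaging 3.06 are the best per h.
The ratio ordering already packs tightly: cryo-EM session + 3×crystallography run, 29 h, 178.
That's the maximum — no swap from here does better than 178.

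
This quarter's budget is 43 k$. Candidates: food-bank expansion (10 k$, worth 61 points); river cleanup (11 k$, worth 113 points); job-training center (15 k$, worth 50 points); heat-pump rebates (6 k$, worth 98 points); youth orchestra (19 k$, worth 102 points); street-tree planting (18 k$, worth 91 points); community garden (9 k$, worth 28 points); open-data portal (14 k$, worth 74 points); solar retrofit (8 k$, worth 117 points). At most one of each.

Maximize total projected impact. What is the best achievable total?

419

The ratio heuristic lands on food-bank expansion + river cleanup + heat-pump rebates + solar retrofit (389) but leaves 8 k$ idle.
Replace food-bank expansion with street-tree planting: the trade gains 30 net, giving 419 at 43 k$.
No other feasible combination exceeds 419.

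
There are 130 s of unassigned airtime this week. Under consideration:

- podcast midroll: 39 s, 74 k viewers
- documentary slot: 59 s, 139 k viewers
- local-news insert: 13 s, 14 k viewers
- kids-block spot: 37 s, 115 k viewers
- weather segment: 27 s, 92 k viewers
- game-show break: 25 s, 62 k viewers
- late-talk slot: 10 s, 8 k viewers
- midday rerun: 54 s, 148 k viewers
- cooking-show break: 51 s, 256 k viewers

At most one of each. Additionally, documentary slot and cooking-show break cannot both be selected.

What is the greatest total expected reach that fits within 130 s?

477

The ratio ordering already packs tightly: local-news insert + kids-block spot + weather segment + cooking-show break, 128 s, 477.
That's the maximum — no feasible swap from here does better than 477.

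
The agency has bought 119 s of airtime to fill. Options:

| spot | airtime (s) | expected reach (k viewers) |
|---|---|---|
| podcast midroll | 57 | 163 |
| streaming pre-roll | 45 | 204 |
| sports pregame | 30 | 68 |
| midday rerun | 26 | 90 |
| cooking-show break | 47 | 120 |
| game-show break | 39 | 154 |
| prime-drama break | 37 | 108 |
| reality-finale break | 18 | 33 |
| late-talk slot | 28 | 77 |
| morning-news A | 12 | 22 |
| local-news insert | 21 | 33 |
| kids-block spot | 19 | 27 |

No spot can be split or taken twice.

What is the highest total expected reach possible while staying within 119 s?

448

Taking streaming pre-roll + midday rerun + game-show break: 110 s used, 448 in expected reach.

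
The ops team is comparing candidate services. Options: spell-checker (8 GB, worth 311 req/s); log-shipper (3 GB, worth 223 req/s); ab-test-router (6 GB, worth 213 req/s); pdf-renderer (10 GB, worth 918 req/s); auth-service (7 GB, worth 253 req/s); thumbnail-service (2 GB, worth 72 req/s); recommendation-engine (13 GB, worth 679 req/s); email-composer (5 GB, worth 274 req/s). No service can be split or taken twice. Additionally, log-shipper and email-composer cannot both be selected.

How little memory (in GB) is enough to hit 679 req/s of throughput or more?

10

Need the lightest bundle worth ≥ 679.
pdf-renderer reaches 918 using 10 GB.
Any bundle with less than 10 GB falls short of 679.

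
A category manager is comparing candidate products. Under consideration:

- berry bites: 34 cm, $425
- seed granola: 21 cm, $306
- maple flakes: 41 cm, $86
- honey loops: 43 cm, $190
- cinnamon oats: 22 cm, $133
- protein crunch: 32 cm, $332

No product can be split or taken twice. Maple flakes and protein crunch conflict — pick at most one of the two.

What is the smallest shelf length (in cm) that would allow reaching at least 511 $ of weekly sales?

53

Look for the lowest-shelf combination reaching 511.
Taking seed granola + protein crunch gives 638 (≥ 511) for 53 cm.
Any bundle with less than 53 cm falls short of 511.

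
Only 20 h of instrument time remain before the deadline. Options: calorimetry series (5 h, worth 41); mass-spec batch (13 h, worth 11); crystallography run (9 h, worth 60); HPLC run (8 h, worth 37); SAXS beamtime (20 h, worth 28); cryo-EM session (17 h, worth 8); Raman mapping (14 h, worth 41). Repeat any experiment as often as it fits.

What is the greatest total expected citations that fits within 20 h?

Density check — calorimetry series 8.20, crystallography run 6.67, HPLC run 4.62, Raman mapping 2.93 are the best per h.
Taking 4×calorimetry series: 20 h used, 164 in expected citations.
Every other selection either busts 20 h or fails to beat 164.

164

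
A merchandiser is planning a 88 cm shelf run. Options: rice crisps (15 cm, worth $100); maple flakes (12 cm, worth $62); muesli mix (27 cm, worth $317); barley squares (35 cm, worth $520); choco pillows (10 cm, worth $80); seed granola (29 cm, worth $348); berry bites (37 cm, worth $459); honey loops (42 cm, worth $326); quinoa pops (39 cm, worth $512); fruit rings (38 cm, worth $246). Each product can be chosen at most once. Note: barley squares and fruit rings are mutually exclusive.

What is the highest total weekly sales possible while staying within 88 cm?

1112

Best packing: barley squares + choco pillows + quinoa pops — 84 cm, 1112 total.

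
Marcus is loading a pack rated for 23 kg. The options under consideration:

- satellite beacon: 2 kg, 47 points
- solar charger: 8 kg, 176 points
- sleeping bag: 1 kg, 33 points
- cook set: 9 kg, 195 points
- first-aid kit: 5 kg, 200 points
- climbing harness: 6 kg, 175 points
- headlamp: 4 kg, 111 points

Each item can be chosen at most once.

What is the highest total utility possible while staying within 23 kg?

662

Greedy by ratio would take satellite beacon + sleeping bag + first-aid kit + climbing harness + headlamp: 18 kg used, total 566.
Replace satellite beacon and sleeping bag with solar charger: the trade gains 96 net, giving 662 at 23 kg.
No other feasible combination exceeds 662.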